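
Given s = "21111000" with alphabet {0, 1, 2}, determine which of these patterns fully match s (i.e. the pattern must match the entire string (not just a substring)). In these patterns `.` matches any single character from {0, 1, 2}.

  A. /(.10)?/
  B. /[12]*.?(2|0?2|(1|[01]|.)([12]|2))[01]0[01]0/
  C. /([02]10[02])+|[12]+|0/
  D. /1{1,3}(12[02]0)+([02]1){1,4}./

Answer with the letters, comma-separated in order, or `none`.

B

A → no match
B → match
C → no match
D → no match — must start with "1"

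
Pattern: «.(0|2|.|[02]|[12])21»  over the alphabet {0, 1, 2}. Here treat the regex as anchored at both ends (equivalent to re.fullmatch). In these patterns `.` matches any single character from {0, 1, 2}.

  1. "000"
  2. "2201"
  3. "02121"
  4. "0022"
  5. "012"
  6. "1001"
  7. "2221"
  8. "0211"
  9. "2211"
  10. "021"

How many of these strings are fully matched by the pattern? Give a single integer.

1. "000" → no match — must end with "21"
2. "2201" → no match — must end with "21"
3. "02121" → no match
4. "0022" → no match — must end with "21"
5. "012" → no match — must end with "21"
6. "1001" → no match — must end with "21"
7. "2221" → match
8. "0211" → no match — must end with "21"
9. "2211" → no match — must end with "21"
10. "021" → no match
Total matched: 1

1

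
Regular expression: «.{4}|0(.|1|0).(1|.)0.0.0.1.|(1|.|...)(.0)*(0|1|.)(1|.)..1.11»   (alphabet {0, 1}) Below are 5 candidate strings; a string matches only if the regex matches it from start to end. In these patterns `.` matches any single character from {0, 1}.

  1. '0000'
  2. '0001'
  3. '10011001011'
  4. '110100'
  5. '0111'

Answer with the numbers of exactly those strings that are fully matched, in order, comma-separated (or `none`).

1, 2, 3, 5

1. '0000' → match
2. '0001' → match
3. '10011001011' → match
4. '110100' → no match
5. '0111' → match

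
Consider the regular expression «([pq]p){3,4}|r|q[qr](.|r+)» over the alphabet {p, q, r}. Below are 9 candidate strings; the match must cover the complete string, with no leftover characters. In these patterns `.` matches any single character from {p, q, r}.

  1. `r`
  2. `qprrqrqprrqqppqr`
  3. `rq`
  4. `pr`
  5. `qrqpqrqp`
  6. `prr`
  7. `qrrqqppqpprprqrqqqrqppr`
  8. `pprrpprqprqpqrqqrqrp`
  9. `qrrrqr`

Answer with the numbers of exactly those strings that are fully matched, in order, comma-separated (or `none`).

1 → match
2 → no match
3 → no match
4 → no match
5 → no match
6 → no match
7 → no match
8 → no match
9 → no match

1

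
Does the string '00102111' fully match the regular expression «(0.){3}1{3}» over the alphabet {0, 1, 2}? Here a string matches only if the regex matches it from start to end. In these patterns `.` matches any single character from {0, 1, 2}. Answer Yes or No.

No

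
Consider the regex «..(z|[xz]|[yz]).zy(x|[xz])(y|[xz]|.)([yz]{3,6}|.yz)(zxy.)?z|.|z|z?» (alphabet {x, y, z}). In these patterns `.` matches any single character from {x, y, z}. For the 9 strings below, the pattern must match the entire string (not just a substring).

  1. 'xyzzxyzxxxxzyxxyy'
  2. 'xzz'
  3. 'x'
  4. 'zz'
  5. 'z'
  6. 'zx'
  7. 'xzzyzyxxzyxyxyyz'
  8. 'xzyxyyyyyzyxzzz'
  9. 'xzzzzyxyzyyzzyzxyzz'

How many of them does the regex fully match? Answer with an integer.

3

1 → no match
2 → no match
3 → match
4 → no match
5 → match
6 → no match
7 → no match
8 → no match
9 → match
Total matched: 3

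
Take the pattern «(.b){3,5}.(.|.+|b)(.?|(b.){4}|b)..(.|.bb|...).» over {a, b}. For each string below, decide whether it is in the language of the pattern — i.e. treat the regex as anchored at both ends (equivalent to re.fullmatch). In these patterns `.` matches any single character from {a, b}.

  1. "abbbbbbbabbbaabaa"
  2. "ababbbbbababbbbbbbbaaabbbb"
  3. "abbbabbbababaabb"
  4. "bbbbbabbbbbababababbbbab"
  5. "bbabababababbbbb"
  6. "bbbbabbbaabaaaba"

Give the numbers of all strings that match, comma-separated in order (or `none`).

1, 2, 3, 5, 6

1 → match
2 → match
3 → match
4 → no match
5 → match
6 → match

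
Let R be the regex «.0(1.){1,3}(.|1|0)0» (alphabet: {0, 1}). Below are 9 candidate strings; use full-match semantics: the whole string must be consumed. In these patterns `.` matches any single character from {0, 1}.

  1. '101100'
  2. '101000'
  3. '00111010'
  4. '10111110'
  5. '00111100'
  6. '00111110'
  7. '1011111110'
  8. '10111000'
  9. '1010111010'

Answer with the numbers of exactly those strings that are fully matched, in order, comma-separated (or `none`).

1, 2, 3, 4, 5, 6, 7, 8, 9

1 → match
2 → match
3 → match
4 → match
5 → match
6 → match
7 → match
8 → match
9 → match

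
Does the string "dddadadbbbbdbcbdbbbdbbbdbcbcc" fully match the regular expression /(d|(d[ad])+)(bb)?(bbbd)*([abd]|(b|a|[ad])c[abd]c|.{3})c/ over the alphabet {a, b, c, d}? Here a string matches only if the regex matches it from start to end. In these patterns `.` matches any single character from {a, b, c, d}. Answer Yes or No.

No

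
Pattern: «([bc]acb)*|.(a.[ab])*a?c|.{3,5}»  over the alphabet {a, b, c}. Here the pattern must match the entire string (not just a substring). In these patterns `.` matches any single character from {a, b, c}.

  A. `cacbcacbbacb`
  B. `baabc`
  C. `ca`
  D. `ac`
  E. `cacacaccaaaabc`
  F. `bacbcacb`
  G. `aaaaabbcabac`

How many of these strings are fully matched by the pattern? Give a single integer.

A → match
B → match
C → no match
D → match
E → no match
F → match
G → no match
Total matched: 4

4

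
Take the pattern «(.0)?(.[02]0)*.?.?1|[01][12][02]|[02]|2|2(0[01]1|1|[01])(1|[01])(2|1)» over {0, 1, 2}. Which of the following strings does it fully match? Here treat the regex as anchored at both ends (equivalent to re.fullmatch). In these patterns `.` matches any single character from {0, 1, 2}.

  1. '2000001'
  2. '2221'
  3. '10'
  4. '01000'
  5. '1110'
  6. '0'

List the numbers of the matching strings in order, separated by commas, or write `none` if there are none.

1, 6

1 → match
2 → no match
3 → no match
4 → no match
5 → no match
6 → match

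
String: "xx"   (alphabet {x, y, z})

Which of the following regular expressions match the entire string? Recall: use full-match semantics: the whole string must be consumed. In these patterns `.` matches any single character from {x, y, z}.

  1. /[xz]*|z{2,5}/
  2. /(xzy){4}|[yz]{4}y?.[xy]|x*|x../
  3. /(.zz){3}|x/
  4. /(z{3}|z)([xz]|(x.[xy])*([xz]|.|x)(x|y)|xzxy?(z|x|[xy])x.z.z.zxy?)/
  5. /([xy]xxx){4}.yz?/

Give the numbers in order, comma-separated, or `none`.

1, 2

1 → match
2 → match
3 → no match
4 → no match — must start with "z"
5 → no match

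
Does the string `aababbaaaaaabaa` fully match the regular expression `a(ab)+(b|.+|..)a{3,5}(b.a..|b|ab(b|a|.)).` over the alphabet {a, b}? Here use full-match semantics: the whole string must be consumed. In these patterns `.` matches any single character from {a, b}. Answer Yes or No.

Yes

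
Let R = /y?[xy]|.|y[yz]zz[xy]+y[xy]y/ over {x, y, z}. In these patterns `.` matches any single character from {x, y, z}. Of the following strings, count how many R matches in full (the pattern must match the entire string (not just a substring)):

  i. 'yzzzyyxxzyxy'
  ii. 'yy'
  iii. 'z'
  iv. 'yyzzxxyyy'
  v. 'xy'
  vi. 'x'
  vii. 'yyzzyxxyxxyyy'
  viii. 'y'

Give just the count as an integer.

i → no match
ii → match
iii → match
iv → match
v → no match
vi → match
vii → match
viii → match
Total matched: 6

6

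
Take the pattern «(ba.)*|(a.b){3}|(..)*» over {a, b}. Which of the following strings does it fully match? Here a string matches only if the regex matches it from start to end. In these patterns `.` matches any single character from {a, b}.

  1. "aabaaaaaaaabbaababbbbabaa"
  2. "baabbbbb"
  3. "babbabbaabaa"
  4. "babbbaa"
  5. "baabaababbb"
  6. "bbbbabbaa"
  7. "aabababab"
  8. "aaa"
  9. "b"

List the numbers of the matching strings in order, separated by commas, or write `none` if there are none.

2, 3

1 → no match
2. "baabbbbb" → match
3. "babbabbaabaa" → match
4. "babbbaa" → no match
5. "baabaababbb" → no match
6. "bbbbabbaa" → no match
7. "aabababab" → no match
8. "aaa" → no match
9. "b" → no match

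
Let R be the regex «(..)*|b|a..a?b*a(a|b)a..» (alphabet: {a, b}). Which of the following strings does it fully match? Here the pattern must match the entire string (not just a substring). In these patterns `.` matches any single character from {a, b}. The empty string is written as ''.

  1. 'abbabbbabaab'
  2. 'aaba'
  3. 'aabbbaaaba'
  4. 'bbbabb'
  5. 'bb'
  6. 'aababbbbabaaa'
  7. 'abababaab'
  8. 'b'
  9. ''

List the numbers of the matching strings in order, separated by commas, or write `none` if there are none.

1 → match
2 → match
3 → match
4 → match
5 → match
6 → match
7 → match
8 → match
9 → match

1, 2, 3, 4, 5, 6, 7, 8, 9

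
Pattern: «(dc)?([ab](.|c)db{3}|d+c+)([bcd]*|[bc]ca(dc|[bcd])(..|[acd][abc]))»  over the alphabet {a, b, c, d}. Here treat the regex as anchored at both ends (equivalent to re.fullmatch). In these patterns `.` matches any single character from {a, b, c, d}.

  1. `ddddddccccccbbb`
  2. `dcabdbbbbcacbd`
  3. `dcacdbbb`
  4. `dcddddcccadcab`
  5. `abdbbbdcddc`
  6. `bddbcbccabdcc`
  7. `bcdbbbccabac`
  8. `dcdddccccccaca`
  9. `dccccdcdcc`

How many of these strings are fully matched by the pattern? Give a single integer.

7

1 → match
2 → match
3 → match
4 → match
5 → match
6 → no match
7 → match
8 → no match
9 → match
Total matched: 7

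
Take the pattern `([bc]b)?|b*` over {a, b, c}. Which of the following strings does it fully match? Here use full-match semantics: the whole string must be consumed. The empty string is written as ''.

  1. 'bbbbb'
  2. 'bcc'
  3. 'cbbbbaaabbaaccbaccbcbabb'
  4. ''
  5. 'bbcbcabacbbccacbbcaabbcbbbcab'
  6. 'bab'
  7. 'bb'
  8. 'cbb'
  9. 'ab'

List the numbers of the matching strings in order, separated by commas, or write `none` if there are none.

1, 4, 7

1. 'bbbbb' → match
2. 'bcc' → no match
3 → no match
4. '' → match
5 → no match
6. 'bab' → no match
7. 'bb' → match
8. 'cbb' → no match
9. 'ab' → no match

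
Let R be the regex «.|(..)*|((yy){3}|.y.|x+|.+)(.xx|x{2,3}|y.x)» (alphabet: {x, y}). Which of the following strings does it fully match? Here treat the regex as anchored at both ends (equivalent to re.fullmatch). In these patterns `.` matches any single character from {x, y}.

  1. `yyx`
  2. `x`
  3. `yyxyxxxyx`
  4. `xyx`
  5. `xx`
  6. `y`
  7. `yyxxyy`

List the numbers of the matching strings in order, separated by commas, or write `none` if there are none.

1. `yyx` → no match
2. `x` → match
3. `yyxyxxxyx` → no match
4. `xyx` → no match
5. `xx` → match
6. `y` → match
7. `yyxxyy` → match

2, 5, 6, 7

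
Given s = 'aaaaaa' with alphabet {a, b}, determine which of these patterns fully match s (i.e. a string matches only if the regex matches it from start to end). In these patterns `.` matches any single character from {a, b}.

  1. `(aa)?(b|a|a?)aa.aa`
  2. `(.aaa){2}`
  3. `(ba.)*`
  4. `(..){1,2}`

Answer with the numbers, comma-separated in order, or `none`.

1 → match
2 → no match
3 → no match
4 → no match

1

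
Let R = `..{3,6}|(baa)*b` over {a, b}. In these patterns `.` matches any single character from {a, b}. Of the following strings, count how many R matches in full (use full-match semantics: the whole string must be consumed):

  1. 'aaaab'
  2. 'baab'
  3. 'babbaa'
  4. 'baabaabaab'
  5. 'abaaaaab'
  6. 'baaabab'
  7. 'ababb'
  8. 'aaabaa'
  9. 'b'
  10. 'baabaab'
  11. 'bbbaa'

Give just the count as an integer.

1. 'aaaab' → match
2. 'baab' → match
3. 'babbaa' → match
4. 'baabaabaab' → match
5. 'abaaaaab' → no match
6. 'baaabab' → match
7. 'ababb' → match
8. 'aaabaa' → match
9. 'b' → match
10. 'baabaab' → match
11. 'bbbaa' → match
Total matched: 10

10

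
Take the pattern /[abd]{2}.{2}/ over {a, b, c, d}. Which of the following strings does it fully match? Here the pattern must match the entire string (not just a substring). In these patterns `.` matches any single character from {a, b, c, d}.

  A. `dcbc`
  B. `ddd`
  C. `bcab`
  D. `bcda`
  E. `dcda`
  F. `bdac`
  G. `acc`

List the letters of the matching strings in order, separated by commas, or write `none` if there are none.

F

A → no match
B → no match
C → no match
D → no match
E → no match
F → match
G → no match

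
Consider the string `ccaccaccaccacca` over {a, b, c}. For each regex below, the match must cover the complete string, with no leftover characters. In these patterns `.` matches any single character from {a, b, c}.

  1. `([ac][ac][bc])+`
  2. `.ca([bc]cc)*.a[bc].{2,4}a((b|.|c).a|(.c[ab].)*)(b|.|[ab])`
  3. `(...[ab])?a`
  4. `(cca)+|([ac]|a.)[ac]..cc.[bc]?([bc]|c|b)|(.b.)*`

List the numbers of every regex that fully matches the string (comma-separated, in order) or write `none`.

4

1 → no match
2 → no match
3 → no match
4 → match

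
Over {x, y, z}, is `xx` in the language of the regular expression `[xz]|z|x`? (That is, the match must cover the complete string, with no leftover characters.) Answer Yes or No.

No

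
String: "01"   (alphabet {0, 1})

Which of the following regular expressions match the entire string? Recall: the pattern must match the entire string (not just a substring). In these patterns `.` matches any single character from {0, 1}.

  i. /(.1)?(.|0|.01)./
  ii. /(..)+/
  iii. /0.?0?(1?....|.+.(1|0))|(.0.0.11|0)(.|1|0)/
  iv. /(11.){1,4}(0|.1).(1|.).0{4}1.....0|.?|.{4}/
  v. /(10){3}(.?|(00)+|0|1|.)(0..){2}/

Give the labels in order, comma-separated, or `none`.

i, ii, iii

i → match
ii → match
iii → match
iv → no match
v → no match — must start with "10"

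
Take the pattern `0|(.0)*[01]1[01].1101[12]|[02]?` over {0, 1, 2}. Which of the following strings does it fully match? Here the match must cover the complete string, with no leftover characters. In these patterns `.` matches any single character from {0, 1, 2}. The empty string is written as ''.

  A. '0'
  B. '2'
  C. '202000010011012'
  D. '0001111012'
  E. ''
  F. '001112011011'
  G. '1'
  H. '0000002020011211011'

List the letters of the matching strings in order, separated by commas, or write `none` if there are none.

A. '0' → match
B. '2' → match
C → match
D. '0001111012' → no match
E. '' → match
F. '001112011011' → no match
G. '1' → no match
H → match

A, B, C, E, H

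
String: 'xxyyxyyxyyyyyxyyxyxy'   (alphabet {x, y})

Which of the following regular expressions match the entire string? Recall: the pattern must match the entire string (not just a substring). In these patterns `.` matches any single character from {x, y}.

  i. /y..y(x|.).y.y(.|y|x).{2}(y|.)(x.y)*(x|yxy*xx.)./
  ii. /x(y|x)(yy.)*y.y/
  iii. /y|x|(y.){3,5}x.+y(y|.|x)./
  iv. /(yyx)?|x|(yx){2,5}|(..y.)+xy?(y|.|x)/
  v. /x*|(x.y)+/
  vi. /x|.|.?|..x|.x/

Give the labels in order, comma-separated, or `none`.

ii

i → no match — must start with 'y'
ii → match
iii → no match
iv → no match
v → no match
vi → no match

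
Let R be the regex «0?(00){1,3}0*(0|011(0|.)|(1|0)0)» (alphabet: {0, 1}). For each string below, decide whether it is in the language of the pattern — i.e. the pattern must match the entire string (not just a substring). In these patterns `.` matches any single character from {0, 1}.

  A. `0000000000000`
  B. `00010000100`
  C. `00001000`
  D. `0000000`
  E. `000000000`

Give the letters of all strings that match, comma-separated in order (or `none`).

A → match
B → no match
C → no match
D → match
E → match

A, D, E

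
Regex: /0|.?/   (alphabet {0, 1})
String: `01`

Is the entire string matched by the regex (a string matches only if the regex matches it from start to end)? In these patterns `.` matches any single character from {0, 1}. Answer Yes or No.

No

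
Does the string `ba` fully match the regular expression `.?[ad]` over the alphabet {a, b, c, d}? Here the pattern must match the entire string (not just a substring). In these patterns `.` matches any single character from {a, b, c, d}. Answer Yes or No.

Yes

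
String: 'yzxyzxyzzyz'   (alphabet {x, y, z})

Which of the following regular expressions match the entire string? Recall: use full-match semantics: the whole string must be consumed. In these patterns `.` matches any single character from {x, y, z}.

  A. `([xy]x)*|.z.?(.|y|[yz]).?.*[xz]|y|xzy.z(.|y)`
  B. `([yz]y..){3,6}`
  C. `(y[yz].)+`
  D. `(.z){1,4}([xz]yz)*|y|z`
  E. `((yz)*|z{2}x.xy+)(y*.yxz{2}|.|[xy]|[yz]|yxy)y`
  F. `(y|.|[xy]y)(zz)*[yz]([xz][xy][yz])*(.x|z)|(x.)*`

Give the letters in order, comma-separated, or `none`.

A, D

A → match
B → no match
C → no match
D → match
E → no match — must end with 'y'
F → no match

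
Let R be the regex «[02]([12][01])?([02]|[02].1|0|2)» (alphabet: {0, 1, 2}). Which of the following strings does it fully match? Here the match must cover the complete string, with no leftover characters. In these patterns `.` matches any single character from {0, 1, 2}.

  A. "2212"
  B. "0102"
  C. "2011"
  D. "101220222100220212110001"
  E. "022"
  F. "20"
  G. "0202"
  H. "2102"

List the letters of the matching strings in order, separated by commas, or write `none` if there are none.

A. "2212" → match
B. "0102" → match
C. "2011" → match
D → no match
E. "022" → no match
F. "20" → match
G. "0202" → match
H. "2102" → match

A, B, C, F, G, H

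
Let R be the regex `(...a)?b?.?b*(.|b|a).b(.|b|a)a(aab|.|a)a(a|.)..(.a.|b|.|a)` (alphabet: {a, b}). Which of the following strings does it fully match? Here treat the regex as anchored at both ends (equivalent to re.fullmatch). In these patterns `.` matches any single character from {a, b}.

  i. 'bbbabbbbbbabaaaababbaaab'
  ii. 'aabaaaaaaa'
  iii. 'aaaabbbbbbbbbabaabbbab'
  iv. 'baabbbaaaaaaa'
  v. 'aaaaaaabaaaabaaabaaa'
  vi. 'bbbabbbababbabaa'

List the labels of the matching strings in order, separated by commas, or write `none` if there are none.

i, iii, iv, v, vi

i → match
ii → no match
iii → match
iv → match
v → match
vi → match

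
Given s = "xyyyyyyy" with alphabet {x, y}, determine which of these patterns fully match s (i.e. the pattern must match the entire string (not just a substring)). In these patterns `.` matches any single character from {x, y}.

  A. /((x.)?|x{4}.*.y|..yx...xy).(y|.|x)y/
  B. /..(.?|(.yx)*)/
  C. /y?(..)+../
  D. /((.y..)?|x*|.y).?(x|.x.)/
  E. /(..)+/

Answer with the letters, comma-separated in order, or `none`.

C, E

A → no match
B → no match
C → match
D → no match
E → match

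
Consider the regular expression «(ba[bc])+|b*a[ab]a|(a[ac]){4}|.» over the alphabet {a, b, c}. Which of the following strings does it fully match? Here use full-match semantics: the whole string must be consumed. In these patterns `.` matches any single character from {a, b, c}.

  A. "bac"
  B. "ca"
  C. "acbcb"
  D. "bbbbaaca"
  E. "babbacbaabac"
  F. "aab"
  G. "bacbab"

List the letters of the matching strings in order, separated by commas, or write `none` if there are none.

A. "bac" → match
B. "ca" → no match
C. "acbcb" → no match
D. "bbbbaaca" → no match
E. "babbacbaabac" → no match
F. "aab" → no match
G. "bacbab" → match

A, G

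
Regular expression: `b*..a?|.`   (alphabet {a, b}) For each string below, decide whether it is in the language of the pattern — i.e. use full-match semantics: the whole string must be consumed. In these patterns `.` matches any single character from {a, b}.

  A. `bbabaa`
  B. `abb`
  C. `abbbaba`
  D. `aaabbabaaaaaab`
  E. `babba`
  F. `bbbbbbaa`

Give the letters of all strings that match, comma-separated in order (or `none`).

A → no match
B → no match
C → no match
D → no match
E → no match
F → match

F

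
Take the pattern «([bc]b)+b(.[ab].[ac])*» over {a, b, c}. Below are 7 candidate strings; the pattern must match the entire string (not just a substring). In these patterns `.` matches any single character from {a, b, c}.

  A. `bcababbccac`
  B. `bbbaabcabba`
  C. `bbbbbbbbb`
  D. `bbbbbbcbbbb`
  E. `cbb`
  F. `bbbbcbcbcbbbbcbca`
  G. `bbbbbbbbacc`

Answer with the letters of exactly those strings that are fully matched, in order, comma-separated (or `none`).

A → no match
B → match
C → match
D → match
E → match
F → match
G → match

B, C, D, E, F, G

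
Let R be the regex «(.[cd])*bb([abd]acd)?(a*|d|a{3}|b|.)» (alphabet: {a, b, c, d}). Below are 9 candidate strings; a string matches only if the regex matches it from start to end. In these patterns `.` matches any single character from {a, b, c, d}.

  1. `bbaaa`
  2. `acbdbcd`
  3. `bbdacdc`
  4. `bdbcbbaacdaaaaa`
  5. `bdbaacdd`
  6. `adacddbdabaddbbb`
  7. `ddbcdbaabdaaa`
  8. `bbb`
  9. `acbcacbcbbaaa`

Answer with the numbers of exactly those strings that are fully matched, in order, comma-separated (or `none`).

1, 3, 4, 8, 9

1. `bbaaa` → match
2. `acbdbcd` → no match
3. `bbdacdc` → match
4 → match
5. `bdbaacdd` → no match
6 → no match
7 → no match
8. `bbb` → match
9 → match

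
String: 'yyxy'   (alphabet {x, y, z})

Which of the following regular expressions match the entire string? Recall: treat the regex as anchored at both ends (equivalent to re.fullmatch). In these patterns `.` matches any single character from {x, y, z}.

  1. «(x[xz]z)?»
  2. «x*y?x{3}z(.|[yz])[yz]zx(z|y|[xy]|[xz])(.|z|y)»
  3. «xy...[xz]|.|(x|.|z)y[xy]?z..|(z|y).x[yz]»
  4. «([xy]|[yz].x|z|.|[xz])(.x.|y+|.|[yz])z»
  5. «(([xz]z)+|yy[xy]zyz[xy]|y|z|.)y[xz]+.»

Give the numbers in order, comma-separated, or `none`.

1 → no match
2 → no match
3 → match
4 → no match — must end with 'z'
5 → match

3, 5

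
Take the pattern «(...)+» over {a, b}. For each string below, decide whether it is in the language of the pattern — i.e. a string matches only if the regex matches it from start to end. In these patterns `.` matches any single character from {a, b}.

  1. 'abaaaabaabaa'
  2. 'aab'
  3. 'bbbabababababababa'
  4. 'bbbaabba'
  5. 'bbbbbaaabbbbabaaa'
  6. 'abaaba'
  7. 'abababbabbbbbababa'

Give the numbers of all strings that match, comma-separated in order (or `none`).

1, 2, 3, 6, 7

1 → match
2 → match
3 → match
4 → no match
5 → no match
6 → match
7 → match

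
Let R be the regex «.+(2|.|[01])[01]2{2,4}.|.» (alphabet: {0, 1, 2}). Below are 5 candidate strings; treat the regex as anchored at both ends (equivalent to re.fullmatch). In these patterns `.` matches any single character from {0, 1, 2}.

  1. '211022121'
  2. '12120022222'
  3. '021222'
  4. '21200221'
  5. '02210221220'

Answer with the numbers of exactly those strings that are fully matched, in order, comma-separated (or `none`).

2, 3, 4, 5

1. '211022121' → no match
2. '12120022222' → match
3. '021222' → match
4. '21200221' → match
5. '02210221220' → match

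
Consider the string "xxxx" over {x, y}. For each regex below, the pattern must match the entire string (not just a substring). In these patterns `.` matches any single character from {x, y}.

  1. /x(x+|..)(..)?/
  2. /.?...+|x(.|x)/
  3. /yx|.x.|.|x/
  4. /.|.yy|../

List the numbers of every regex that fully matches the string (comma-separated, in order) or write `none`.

1 → match
2 → match
3 → no match
4 → no match

1, 2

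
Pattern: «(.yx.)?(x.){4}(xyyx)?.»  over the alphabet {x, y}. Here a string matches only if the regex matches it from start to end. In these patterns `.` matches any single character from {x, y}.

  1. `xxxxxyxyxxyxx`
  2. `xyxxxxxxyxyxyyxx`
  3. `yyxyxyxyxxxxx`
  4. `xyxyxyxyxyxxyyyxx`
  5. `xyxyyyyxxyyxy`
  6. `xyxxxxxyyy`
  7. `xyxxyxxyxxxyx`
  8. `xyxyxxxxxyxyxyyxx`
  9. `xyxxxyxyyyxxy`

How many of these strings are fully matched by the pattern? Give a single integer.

1 → no match
2 → no match
3 → match
4 → no match
5 → no match
6 → no match
7 → no match
8 → match
9 → no match
Total matched: 2

2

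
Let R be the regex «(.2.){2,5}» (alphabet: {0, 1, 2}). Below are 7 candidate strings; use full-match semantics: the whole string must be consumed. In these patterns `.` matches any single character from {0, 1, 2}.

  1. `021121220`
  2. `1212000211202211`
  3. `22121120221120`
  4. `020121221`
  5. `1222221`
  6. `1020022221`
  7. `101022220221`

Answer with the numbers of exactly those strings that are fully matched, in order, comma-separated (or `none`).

1 → match
2 → no match
3 → no match
4 → match
5 → no match
6 → no match
7 → no match

1, 4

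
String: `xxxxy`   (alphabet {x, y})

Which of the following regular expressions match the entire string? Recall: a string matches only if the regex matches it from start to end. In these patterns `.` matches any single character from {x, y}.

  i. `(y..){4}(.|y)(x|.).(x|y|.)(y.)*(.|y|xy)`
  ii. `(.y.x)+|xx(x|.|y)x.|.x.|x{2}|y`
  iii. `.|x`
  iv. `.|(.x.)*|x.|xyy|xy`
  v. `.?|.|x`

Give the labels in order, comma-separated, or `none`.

i → no match — must start with `y`
ii → match
iii → no match
iv → no match
v → no match

ii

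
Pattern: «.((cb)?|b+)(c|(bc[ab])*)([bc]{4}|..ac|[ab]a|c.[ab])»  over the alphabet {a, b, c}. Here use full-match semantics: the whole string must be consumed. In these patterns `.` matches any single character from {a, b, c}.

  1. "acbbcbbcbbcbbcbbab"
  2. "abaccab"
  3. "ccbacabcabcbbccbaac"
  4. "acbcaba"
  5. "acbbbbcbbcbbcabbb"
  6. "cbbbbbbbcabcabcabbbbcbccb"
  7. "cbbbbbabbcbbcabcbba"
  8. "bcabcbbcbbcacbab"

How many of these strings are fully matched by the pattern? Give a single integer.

0

1 → no match
2 → no match
3 → no match
4 → no match
5 → no match
6 → no match
7 → no match
8 → no match
Total matched: 0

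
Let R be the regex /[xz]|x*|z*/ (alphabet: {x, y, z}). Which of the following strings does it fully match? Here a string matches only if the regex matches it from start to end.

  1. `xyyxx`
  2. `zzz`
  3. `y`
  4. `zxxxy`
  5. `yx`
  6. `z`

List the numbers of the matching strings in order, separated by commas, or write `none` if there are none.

2, 6

1. `xyyxx` → no match
2. `zzz` → match
3. `y` → no match
4. `zxxxy` → no match
5. `yx` → no match
6. `z` → match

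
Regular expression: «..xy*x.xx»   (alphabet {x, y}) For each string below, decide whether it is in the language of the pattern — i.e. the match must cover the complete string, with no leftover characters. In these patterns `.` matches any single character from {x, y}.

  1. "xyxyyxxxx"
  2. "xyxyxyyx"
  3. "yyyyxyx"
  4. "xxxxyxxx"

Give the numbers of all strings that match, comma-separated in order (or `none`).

1

1. "xyxyyxxxx" → match
2. "xyxyxyyx" → no match — must end with "xx"
3. "yyyyxyx" → no match — must end with "xx"
4. "xxxxyxxx" → no match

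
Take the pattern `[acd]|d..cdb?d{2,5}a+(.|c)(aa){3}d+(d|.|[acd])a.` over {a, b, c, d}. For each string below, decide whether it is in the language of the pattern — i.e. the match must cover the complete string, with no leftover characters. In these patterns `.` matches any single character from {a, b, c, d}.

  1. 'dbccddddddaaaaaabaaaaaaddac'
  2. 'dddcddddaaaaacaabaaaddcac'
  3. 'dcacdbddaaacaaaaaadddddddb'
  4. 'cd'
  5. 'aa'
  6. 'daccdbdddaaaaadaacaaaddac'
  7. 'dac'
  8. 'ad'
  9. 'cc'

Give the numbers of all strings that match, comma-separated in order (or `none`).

1 → match
2 → no match
3 → no match
4. 'cd' → no match
5. 'aa' → no match
6 → no match
7. 'dac' → no match
8. 'ad' → no match
9. 'cc' → no match

1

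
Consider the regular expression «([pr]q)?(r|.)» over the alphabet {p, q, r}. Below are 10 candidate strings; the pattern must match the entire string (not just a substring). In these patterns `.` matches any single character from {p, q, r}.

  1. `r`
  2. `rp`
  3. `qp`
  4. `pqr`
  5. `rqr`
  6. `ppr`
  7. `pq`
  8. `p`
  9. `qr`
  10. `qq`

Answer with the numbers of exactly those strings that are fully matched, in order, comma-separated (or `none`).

1 → match
2 → no match
3 → no match
4 → match
5 → match
6 → no match
7 → no match
8 → match
9 → no match
10 → no match

1, 4, 5, 8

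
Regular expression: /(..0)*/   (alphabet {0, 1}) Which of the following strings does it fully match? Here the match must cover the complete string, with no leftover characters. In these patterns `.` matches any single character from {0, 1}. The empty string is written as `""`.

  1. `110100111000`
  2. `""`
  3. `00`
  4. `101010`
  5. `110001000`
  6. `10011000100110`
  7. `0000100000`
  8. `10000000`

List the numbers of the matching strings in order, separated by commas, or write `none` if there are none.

1 → no match
2 → match
3 → no match
4 → no match
5 → no match
6 → no match
7 → no match
8 → no match

2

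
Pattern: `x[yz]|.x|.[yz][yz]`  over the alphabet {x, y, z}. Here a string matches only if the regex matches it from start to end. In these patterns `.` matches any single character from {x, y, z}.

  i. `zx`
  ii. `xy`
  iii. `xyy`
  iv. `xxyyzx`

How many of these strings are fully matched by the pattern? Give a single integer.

i. `zx` → match
ii. `xy` → match
iii. `xyy` → match
iv. `xxyyzx` → no match
Total matched: 3

3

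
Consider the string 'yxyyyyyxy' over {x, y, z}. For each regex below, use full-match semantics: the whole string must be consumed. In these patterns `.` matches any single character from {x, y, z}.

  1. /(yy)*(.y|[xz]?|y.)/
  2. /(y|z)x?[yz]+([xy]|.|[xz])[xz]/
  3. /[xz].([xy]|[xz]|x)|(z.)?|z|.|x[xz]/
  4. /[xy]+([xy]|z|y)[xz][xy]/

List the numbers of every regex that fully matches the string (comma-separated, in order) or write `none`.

1 → no match
2 → no match
3 → no match
4 → match

4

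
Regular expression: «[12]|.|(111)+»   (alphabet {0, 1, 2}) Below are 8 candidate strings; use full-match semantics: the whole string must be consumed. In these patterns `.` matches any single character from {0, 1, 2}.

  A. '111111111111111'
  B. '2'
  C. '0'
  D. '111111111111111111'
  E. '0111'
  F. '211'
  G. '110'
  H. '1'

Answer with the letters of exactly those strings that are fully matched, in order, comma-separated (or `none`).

A → match
B → match
C → match
D → match
E → no match
F → no match
G → no match
H → match

A, B, C, D, H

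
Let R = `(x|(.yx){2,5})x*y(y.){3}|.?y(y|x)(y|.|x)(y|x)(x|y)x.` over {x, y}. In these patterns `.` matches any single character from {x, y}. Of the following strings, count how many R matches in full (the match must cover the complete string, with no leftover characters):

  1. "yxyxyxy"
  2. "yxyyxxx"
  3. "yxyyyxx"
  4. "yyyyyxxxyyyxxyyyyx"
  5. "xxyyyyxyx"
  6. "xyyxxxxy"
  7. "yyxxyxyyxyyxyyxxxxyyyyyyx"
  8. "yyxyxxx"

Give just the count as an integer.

7

1 → match
2 → match
3 → match
4 → no match
5 → match
6 → match
7 → match
8 → match
Total matched: 7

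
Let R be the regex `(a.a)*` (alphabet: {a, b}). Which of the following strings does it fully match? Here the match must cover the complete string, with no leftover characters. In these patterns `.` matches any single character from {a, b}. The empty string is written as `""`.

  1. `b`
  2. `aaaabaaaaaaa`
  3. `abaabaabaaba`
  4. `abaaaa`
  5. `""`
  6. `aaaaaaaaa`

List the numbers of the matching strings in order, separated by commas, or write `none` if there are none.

2, 3, 4, 5, 6

1 → no match
2 → match
3 → match
4 → match
5 → match
6 → match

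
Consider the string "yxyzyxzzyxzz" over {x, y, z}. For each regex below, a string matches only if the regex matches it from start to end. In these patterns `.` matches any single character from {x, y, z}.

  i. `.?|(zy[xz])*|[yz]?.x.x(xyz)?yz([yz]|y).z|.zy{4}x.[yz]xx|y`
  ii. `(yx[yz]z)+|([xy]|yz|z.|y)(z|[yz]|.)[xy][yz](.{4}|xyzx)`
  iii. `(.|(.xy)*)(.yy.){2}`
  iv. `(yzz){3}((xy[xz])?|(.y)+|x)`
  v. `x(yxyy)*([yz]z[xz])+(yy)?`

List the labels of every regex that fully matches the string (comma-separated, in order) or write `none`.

ii

i → no match
ii → match
iii → no match
iv → no match — must start with "yzz"
v → no match — must start with "x"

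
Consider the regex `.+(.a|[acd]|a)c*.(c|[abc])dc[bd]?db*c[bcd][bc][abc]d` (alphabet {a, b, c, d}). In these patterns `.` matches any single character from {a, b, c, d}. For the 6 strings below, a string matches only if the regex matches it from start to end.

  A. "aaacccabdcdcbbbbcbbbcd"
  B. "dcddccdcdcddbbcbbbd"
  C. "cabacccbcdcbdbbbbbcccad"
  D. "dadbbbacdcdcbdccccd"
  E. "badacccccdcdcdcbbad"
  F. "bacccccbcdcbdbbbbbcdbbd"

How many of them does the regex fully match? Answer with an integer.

A → no match
B → match
C → match
D → match
E → match
F → match
Total matched: 5

5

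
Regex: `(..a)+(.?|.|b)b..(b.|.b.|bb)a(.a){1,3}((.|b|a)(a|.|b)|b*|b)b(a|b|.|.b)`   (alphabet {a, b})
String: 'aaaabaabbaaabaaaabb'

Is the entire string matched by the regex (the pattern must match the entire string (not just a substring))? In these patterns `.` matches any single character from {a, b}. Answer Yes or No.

No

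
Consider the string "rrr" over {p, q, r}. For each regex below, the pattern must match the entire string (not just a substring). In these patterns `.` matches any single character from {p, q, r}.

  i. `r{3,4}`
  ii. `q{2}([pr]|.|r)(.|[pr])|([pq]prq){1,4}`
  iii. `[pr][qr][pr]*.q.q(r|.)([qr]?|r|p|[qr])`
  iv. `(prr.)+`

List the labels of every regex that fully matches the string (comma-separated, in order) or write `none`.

i

i → match
ii → no match
iii → no match
iv → no match — must start with "prr"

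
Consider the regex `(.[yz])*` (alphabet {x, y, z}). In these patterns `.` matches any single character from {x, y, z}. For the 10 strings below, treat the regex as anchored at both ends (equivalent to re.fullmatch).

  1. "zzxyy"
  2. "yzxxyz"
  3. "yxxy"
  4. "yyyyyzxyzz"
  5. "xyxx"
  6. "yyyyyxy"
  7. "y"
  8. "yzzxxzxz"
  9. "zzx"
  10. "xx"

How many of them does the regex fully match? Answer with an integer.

1 → no match
2 → no match
3 → no match
4 → match
5 → no match
6 → no match
7 → no match
8 → no match
9 → no match
10 → no match
Total matched: 1

1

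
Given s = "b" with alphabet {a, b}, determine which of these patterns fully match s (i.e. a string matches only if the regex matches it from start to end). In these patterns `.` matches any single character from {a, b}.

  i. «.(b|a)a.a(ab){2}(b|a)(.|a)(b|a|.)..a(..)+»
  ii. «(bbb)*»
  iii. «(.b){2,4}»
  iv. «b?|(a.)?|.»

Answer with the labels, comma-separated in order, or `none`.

i → no match
ii → no match
iii → no match
iv → match

iv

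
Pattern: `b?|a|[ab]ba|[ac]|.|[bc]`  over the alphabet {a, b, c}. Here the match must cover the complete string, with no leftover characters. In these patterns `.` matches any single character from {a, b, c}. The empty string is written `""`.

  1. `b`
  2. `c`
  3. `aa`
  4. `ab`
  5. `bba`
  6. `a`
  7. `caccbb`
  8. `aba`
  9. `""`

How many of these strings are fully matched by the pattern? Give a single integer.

6

1 → match
2 → match
3 → no match
4 → no match
5 → match
6 → match
7 → no match
8 → match
9 → match
Total matched: 6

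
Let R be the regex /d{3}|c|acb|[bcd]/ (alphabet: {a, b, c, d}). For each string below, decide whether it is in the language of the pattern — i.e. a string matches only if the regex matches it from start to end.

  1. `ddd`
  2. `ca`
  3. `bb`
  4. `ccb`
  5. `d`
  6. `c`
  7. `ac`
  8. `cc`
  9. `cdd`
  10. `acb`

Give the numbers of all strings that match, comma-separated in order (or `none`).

1, 5, 6, 10

1 → match
2 → no match
3 → no match
4 → no match
5 → match
6 → match
7 → no match
8 → no match
9 → no match
10 → match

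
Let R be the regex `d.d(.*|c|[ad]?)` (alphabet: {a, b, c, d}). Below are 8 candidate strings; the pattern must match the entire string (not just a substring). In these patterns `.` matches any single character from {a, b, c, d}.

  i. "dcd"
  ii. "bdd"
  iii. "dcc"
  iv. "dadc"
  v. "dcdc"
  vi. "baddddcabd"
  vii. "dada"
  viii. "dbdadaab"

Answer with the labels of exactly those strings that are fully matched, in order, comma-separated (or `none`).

i, iv, v, vii, viii

i → match
ii → no match — must start with "d"
iii → no match
iv → match
v → match
vi → no match — must start with "d"
vii → match
viii → match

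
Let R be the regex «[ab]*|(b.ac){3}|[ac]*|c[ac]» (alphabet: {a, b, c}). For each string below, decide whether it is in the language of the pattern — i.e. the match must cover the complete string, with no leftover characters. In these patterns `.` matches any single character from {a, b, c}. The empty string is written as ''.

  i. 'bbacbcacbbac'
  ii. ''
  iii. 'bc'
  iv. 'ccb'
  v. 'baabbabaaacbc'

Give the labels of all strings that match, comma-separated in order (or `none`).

i → match
ii → match
iii → no match
iv → no match
v → no match

i, ii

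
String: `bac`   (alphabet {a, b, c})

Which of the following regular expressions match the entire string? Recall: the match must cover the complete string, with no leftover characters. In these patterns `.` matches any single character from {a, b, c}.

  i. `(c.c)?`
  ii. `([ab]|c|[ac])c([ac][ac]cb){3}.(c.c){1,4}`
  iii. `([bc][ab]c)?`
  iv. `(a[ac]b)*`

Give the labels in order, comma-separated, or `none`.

iii

i → no match
ii → no match
iii → match
iv → no match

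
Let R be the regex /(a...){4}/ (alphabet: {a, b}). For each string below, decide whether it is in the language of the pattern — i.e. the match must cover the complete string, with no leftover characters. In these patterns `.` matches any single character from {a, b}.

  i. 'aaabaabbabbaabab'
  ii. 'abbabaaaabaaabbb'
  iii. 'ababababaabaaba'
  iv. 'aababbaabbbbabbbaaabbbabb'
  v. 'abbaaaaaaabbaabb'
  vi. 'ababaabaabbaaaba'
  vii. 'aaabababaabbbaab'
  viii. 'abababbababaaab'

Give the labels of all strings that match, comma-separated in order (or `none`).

i, v, vi

i → match
ii → no match
iii → no match
iv → no match
v → match
vi → match
vii → no match
viii → no match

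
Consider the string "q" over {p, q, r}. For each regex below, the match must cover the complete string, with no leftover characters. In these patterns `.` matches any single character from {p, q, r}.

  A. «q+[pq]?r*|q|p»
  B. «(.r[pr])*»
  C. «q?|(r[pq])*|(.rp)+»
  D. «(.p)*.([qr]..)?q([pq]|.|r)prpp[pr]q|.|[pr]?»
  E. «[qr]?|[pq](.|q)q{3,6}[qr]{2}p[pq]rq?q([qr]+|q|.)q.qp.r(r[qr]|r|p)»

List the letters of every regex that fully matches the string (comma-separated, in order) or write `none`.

A → match
B → no match
C → match
D → match
E → match

A, C, D, E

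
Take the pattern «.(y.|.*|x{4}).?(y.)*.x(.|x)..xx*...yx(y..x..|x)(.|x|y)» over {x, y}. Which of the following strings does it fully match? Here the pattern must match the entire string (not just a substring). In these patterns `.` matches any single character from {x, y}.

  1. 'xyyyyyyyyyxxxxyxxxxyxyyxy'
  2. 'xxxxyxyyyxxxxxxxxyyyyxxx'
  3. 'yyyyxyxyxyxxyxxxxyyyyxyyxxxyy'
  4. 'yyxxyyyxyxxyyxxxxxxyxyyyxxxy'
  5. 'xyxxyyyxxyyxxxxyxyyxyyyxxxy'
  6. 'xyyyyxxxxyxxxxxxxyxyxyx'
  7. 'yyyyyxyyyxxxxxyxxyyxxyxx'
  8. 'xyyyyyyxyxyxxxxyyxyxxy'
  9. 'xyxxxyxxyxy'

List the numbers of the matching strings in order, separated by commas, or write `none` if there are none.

1 → no match
2 → match
3 → match
4 → match
5 → match
6 → no match
7 → no match
8 → match
9 → no match

2, 3, 4, 5, 8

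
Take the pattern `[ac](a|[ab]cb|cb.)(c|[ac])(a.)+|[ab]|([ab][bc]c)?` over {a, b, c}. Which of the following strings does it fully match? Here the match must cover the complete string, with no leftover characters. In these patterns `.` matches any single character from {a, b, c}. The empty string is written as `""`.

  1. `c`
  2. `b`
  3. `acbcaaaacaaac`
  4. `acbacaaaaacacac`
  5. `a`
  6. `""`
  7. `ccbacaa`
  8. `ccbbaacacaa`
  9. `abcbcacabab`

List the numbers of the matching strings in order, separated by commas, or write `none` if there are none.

2, 3, 4, 5, 6, 7, 8, 9

1 → no match
2 → match
3 → match
4 → match
5 → match
6 → match
7 → match
8 → match
9 → match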